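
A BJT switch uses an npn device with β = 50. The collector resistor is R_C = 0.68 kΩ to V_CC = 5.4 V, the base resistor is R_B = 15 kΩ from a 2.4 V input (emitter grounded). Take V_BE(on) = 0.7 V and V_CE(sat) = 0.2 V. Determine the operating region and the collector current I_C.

active; I_C ≈ 5.7 mA

Assume active. Base-emitter loop: I_B = (V_BB − V_BE)/R_B = (2.4 − 0.7)/15 = 0.113 mA.
I_C = β·I_B = 50×0.113 = 5.67 mA.
V_CE = V_CC − I_C·R_C = 5.4 − 5.67×0.68 = 1.55 V > V_CE(sat), so the active-region assumption holds.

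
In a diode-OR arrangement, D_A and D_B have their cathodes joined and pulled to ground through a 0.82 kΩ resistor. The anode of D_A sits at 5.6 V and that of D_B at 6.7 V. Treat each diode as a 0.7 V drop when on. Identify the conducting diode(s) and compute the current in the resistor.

Only D_B conducts; I_R ≈ 7.3 mA

Assume both conduct. Then node N would need to be at both 5.6−0.7 = 4.9 V and 6.7−0.7 = 6 V, which is impossible.
Assume only D_B conducts: V_N = 6.7 − 0.7 = 6 V, so I_R = 6/0.82 = 7.32 mA.
Check D_A: its anode-to-cathode voltage is 5.6 − 6 = -0.4 V < 0.7 V, so it is off. The assumption is consistent.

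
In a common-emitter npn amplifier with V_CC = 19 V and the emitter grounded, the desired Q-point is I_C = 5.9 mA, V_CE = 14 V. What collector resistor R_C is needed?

Collector loop: V_CC = I_C·R_C + V_CE.
R_C = (V_CC − V_CE)/I_C = (19 − 14)/5.9 = 0.847 kΩ.

R_C ≈ 0.85 kΩ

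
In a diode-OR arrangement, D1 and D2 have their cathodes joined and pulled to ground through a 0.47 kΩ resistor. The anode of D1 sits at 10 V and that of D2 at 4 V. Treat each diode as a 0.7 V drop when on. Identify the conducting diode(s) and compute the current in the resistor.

Only D1 conducts; I_R ≈ 20 mA

Assume both conduct. Then node N would need to be at both 10−0.7 = 9.3 V and 4−0.7 = 3.3 V, which is impossible.
Assume only D1 conducts: V_N = 10 − 0.7 = 9.3 V, so I_R = 9.3/0.47 = 19.8 mA.
Check D2: its anode-to-cathode voltage is 4 − 9.3 = -5.3 V < 0.7 V, so it is off. The assumption is consistent.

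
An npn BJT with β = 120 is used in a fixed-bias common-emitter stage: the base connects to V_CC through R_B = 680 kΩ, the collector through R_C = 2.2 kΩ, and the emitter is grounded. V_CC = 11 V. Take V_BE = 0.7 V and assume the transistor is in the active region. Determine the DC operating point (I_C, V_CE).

I_C ≈ 1.8 mA, V_CE ≈ 7 V

Base loop: V_CC = I_B·R_B + V_BE, so I_B = (11 − 0.7)/680 kΩ = 0.0151 mA.
In the active region I_C = β·I_B = 120 × 0.0151 = 1.82 mA.
Collector loop: V_CE = V_CC − I_C·R_C = 11 − 1.82×2.2 = 7 V.
Since V_CE = 7 V > V_CE(sat) ≈ 0.2 V, the transistor is in the active region as assumed.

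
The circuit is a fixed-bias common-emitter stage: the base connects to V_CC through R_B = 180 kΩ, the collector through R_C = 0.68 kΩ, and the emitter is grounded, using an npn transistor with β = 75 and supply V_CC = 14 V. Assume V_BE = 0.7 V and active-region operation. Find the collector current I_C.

I_C ≈ 5.5 mA

Base loop: V_CC = I_B·R_B + V_BE, so I_B = (14 − 0.7)/180 kΩ = 0.0739 mA.
In the active region I_C = β·I_B = 75 × 0.0739 = 5.54 mA.
Collector loop: V_CE = V_CC − I_C·R_C = 14 − 5.54×0.68 = 10.2 V.
Since V_CE = 10.2 V > V_CE(sat) ≈ 0.2 V, the transistor is in the active region as assumed.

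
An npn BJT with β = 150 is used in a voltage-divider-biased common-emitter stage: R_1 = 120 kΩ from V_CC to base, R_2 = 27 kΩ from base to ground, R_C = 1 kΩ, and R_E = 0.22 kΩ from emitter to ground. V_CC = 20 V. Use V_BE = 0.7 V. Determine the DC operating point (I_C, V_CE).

Thevenize the base divider: V_Th = V_CC·R_2/(R_1+R_2) = 20×27/147 = 3.67 V, R_Th = R_1‖R_2 = 22 kΩ.
Base-emitter loop: V_Th = I_B·R_Th + V_BE + (β+1)I_B·R_E, so I_B = (3.67 − 0.7) / (22 + 151×0.22) = 0.0538 mA.
I_C = β·I_B = 150×0.0538 = 8.07 mA, and I_E = (β+1)I_B = 8.12 mA.
V_CE = V_CC − I_C·R_C − I_E·R_E = 20 − 8.07×1 − 8.12×0.22 = 10.1 V.
V_CE = 10.1 V > 0.2 V confirms active-region operation.

I_C ≈ 8.1 mA, V_CE ≈ 10 V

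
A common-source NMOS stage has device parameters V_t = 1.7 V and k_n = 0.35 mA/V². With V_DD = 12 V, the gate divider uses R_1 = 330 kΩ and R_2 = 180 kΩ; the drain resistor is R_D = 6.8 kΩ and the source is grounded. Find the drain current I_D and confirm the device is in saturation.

I_D ≈ 1.1 mA

V_G = V_DD·R_2/(R_1+R_2) = 12×180/510 = 4.24 V. With the source grounded, V_GS = V_G = 4.24 V.
Assume saturation: I_D = (k_n/2)(V_GS − V_t)² = (0.35/2)×(4.24 − 1.7)² = 0.175×2.54² = 1.12 mA.
V_DS = V_DD − I_D·R_D = 12 − 1.12×6.8 = 4.35 V.
Saturation requires V_DS ≥ V_GS − V_t = 2.54 V; 4.35 ≥ 2.54 ✓.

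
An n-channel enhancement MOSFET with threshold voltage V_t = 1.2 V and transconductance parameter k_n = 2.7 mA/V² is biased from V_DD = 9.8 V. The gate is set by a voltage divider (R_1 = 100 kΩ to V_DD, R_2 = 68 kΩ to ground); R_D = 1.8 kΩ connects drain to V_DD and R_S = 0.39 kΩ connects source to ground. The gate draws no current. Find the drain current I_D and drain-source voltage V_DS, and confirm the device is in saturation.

I_D ≈ 3.2 mA, V_DS ≈ 2.9 V

V_G = V_DD·R_2/(R_1+R_2) = 9.8×68/168 = 3.97 V.
Assume saturation: I_D = (k_n/2)(V_GS − V_t)² with V_GS = V_G − I_D·R_S = 3.97 − 0.39·I_D.
Substituting gives 0.205·I_D² − 3.91·I_D + 10.3 = 0, with roots I_D = 3.17 or 15.9 mA.
The root I_D = 15.9 mA gives V_GS = -2.23 V ≤ V_t, so take I_D = 3.17 mA.
Then V_GS = 2.73 V and V_DS = V_DD − I_D(R_D+R_S) = 9.8 − 3.17×2.19 = 2.86 V.
Saturation requires V_DS ≥ V_GS − V_t = 1.53 V; 2.86 ≥ 1.53 ✓.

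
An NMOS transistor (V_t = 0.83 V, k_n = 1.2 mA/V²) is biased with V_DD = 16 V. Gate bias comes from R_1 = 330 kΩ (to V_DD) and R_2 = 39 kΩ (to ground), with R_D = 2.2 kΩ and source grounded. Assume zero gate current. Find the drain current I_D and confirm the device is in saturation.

I_D ≈ 0.44 mA

V_G = V_DD·R_2/(R_1+R_2) = 16×39/369 = 1.69 V. With the source grounded, V_GS = V_G = 1.69 V.
Assume saturation: I_D = (k_n/2)(V_GS − V_t)² = (1.2/2)×(1.69 − 0.83)² = 0.6×0.861² = 0.445 mA.
V_DS = V_DD − I_D·R_D = 16 − 0.445×2.2 = 15 V.
Saturation requires V_DS ≥ V_GS − V_t = 0.861 V; 15 ≥ 0.861 ✓.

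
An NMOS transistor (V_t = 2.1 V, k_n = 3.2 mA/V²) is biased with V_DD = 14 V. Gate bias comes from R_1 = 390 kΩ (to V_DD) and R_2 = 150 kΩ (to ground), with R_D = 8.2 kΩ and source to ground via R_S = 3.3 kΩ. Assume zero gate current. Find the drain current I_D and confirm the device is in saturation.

I_D ≈ 0.39 mA

V_G = V_DD·R_2/(R_1+R_2) = 14×150/540 = 3.89 V.
Assume saturation: I_D = (k_n/2)(V_GS − V_t)² with V_GS = V_G − I_D·R_S = 3.89 − 3.3·I_D.
Substituting gives 17.4·I_D² − 19.9·I_D + 5.12 = 0, with roots I_D = 0.392 or 0.749 mA.
The root I_D = 0.749 mA gives V_GS = 1.42 V ≤ V_t, so take I_D = 0.392 mA.
Then V_GS = 2.6 V and V_DS = V_DD − I_D(R_D+R_S) = 14 − 0.392×11.5 = 9.49 V.
Saturation requires V_DS ≥ V_GS − V_t = 0.495 V; 9.49 ≥ 0.495 ✓.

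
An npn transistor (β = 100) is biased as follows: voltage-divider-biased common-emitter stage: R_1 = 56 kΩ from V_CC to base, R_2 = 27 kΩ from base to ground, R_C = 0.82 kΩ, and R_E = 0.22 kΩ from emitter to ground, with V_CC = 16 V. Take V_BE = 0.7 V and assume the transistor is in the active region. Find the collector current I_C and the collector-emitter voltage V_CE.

Thevenize the base divider: V_Th = V_CC·R_2/(R_1+R_2) = 16×27/83 = 5.2 V, R_Th = R_1‖R_2 = 18.2 kΩ.
Base-emitter loop: V_Th = I_B·R_Th + V_BE + (β+1)I_B·R_E, so I_B = (5.2 − 0.7) / (18.2 + 101×0.22) = 0.111 mA.
I_C = β·I_B = 100×0.111 = 11.1 mA, and I_E = (β+1)I_B = 11.3 mA.
V_CE = V_CC − I_C·R_C − I_E·R_E = 16 − 11.1×0.82 − 11.3×0.22 = 4.39 V.
V_CE = 4.39 V > 0.2 V confirms active-region operation.

I_C ≈ 11 mA, V_CE ≈ 4.4 V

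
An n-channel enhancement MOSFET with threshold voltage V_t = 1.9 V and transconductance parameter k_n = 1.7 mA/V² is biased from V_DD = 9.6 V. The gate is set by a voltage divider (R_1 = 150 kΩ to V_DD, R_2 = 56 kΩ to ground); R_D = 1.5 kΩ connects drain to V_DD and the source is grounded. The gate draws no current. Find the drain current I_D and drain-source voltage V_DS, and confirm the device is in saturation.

I_D ≈ 0.43 mA, V_DS ≈ 9 V

V_G = V_DD·R_2/(R_1+R_2) = 9.6×56/206 = 2.61 V. With the source grounded, V_GS = V_G = 2.61 V.
Assume saturation: I_D = (k_n/2)(V_GS − V_t)² = (1.7/2)×(2.61 − 1.9)² = 0.85×0.71² = 0.428 mA.
V_DS = V_DD − I_D·R_D = 9.6 − 0.428×1.5 = 8.96 V.
Saturation requires V_DS ≥ V_GS − V_t = 0.71 V; 8.96 ≥ 0.71 ✓.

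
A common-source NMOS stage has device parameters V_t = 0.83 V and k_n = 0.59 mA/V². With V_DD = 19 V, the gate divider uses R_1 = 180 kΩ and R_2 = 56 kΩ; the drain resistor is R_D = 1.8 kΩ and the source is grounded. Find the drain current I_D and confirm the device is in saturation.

I_D ≈ 4 mA

V_G = V_DD·R_2/(R_1+R_2) = 19×56/236 = 4.51 V. With the source grounded, V_GS = V_G = 4.51 V.
Assume saturation: I_D = (k_n/2)(V_GS − V_t)² = (0.59/2)×(4.51 − 0.83)² = 0.295×3.68² = 3.99 mA.
V_DS = V_DD − I_D·R_D = 19 − 3.99×1.8 = 11.8 V.
Saturation requires V_DS ≥ V_GS − V_t = 3.68 V; 11.8 ≥ 3.68 ✓.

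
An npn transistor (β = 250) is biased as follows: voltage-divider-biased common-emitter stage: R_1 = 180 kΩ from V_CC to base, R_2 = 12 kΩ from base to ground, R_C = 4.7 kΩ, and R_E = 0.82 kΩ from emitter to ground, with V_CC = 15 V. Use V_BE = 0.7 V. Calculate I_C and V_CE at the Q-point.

Thevenize the base divider: V_Th = V_CC·R_2/(R_1+R_2) = 15×12/192 = 0.938 V, R_Th = R_1‖R_2 = 11.2 kΩ.
Base-emitter loop: V_Th = I_B·R_Th + V_BE + (β+1)I_B·R_E, so I_B = (0.938 − 0.7) / (11.2 + 251×0.82) = 0.00109 mA.
I_C = β·I_B = 250×0.00109 = 0.274 mA, and I_E = (β+1)I_B = 0.275 mA.
V_CE = V_CC − I_C·R_C − I_E·R_E = 15 − 0.274×4.7 − 0.275×0.82 = 13.5 V.
V_CE = 13.5 V > 0.2 V confirms active-region operation.

I_C ≈ 0.27 mA, V_CE ≈ 13 V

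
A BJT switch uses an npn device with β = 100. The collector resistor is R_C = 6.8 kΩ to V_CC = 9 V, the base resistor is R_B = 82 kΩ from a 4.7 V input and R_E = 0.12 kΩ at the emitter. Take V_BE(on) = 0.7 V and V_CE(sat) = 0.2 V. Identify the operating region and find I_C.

saturation; I_C ≈ 1.3 mA

Assume active: I_B = (4.7 − 0.7)/(82 + 101×0.12) = 0.0425 mA, I_C = β·I_B = 4.25 mA.
Then V_CE = 9 − 4.25×6.8 − 4.29×0.12 = -20.4 V < 0.2 V — the active assumption fails.
Re-solve with V_CE = 0.2 V. KCL at the emitter: V_E/R_E = (V_BB−0.7−V_E)/R_B + (V_CC−0.2−V_E)/R_C, giving V_E = 0.158 V.
I_C = (V_CC − 0.2 − V_E)/R_C = (8.8 − 0.158)/6.8 = 1.27 mA.
Check: I_B = (4 − 0.158)/82 = 0.0469 mA, and β·I_B = 4.69 mA > I_C, confirming saturation.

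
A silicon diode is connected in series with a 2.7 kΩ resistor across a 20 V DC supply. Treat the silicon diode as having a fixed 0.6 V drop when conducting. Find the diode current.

I ≈ 7.2 mA

KVL around the loop: 20 = V_D + I·R = 0.6 + I × 2.7 kΩ.
So I = (20 − 0.6) / 2.7 kΩ = 19.4 / 2.7 = 7.19 mA.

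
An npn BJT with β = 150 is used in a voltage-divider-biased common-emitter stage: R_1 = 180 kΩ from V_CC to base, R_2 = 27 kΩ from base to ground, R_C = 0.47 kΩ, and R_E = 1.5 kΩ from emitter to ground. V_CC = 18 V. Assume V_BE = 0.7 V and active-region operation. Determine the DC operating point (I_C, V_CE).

Thevenize the base divider: V_Th = V_CC·R_2/(R_1+R_2) = 18×27/207 = 2.35 V, R_Th = R_1‖R_2 = 23.5 kΩ.
Base-emitter loop: V_Th = I_B·R_Th + V_BE + (β+1)I_B·R_E, so I_B = (2.35 − 0.7) / (23.5 + 151×1.5) = 0.00659 mA.
I_C = β·I_B = 150×0.00659 = 0.989 mA, and I_E = (β+1)I_B = 0.995 mA.
V_CE = V_CC − I_C·R_C − I_E·R_E = 18 − 0.989×0.47 − 0.995×1.5 = 16 V.
V_CE = 16 V > 0.2 V confirms active-region operation.

I_C ≈ 0.99 mA, V_CE ≈ 16 V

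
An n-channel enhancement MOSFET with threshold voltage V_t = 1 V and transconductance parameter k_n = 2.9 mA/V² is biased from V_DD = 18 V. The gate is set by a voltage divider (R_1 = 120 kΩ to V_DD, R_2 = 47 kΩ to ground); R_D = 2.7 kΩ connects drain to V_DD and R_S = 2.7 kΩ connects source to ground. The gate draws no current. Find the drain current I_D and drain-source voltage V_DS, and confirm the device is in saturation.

V_G = V_DD·R_2/(R_1+R_2) = 18×47/167 = 5.07 V.
Assume saturation: I_D = (k_n/2)(V_GS − V_t)² with V_GS = V_G − I_D·R_S = 5.07 − 2.7·I_D.
Substituting gives 10.6·I_D² − 32.8·I_D + 24 = 0, with roots I_D = 1.17 or 1.93 mA.
The root I_D = 1.93 mA gives V_GS = -0.155 V ≤ V_t, so take I_D = 1.17 mA.
Then V_GS = 1.9 V and V_DS = V_DD − I_D(R_D+R_S) = 18 − 1.17×5.4 = 11.7 V.
Saturation requires V_DS ≥ V_GS − V_t = 0.899 V; 11.7 ≥ 0.899 ✓.

I_D ≈ 1.2 mA, V_DS ≈ 12 V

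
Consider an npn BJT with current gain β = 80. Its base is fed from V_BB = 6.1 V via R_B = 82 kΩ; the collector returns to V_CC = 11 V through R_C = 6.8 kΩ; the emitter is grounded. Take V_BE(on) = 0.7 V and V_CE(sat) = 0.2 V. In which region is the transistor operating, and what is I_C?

saturation; I_C ≈ 1.6 mA

Assume active: I_B = (6.1 − 0.7)/82 = 0.0659 mA, giving I_C = β·I_B = 5.27 mA.
But then V_CE = 11 − 5.27×6.8 = -24.8 V < V_CE(sat) = 0.2 V — impossible in the active region.
So the transistor is saturated. With V_CE = 0.2 V, I_C = (V_CC − 0.2)/R_C = 10.8/6.8 = 1.59 mA.
Check: β·I_B = 5.27 mA > I_C = 1.59 mA, confirming saturation.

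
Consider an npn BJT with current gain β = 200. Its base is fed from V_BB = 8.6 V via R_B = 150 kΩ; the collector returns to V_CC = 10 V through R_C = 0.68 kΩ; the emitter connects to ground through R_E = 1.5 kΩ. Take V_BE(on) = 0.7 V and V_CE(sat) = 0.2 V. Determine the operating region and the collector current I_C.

active; I_C ≈ 3.5 mA

Assume active. Base-emitter loop: I_B = (V_BB − V_BE)/(R_B + (β+1)R_E) = (8.6 − 0.7)/(150 + 201×1.5) = 0.0175 mA.
I_C = β·I_B = 200×0.0175 = 3.5 mA.
V_CE = V_CC − I_C·R_C − I_E·R_E = 10 − 3.5×0.68 − 3.52×1.5 = 2.34 V > V_CE(sat), so the active-region assumption holds.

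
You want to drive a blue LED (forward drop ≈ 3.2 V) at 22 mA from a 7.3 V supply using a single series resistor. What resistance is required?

R ≈ 0.19 kΩ

The resistor drops V_S − V_D = 7.3 − 3.2 = 4.1 V at 22 mA.
R = 4.1 V / 22 mA = 0.186 kΩ.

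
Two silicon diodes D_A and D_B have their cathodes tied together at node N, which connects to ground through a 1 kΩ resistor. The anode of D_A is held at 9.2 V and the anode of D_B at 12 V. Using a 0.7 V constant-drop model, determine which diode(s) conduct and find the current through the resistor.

Assume both conduct. Then node N would need to be at both 9.2−0.7 = 8.5 V and 12−0.7 = 11.3 V, which is impossible.
Assume only D_B conducts: V_N = 12 − 0.7 = 11.3 V, so I_R = 11.3/1 = 11.3 mA.
Check D_A: its anode-to-cathode voltage is 9.2 − 11.3 = -2.1 V < 0.7 V, so it is off. The assumption is consistent.

Only D_B conducts; I_R ≈ 11 mA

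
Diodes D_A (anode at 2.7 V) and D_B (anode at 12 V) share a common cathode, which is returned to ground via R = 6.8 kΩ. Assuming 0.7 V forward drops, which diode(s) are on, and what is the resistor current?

Only D_B conducts; I_R ≈ 1.7 mA

Assume both conduct. Then node N would need to be at both 2.7−0.7 = 2 V and 12−0.7 = 11.3 V, which is impossible.
Assume only D_B conducts: V_N = 12 − 0.7 = 11.3 V, so I_R = 11.3/6.8 = 1.66 mA.
Check D_A: its anode-to-cathode voltage is 2.7 − 11.3 = -8.6 V < 0.7 V, so it is off. The assumption is consistent.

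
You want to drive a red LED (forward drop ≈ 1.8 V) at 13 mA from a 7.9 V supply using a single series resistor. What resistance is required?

The resistor drops V_S − V_D = 7.9 − 1.8 = 6.1 V at 13 mA.
R = 6.1 V / 13 mA = 0.469 kΩ.

R ≈ 0.47 kΩ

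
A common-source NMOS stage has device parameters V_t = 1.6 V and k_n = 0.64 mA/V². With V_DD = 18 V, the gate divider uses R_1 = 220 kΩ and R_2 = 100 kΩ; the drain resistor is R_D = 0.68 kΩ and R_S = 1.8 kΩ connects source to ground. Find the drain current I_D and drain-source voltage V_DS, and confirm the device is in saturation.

I_D ≈ 1.2 mA, V_DS ≈ 15 V

V_G = V_DD·R_2/(R_1+R_2) = 18×100/320 = 5.62 V.
Assume saturation: I_D = (k_n/2)(V_GS − V_t)² with V_GS = V_G − I_D·R_S = 5.62 − 1.8·I_D.
Substituting gives 1.04·I_D² − 5.64·I_D + 5.18 = 0, with roots I_D = 1.17 or 4.26 mA.
The root I_D = 4.26 mA gives V_GS = -2.05 V ≤ V_t, so take I_D = 1.17 mA.
Then V_GS = 3.51 V and V_DS = V_DD − I_D(R_D+R_S) = 18 − 1.17×2.48 = 15.1 V.
Saturation requires V_DS ≥ V_GS − V_t = 1.91 V; 15.1 ≥ 1.91 ✓.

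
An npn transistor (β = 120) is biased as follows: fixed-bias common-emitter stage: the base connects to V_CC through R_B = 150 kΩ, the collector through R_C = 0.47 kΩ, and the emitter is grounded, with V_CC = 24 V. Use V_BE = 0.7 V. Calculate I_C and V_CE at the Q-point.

I_C ≈ 19 mA, V_CE ≈ 15 V

Base loop: V_CC = I_B·R_B + V_BE, so I_B = (24 − 0.7)/150 kΩ = 0.155 mA.
In the active region I_C = β·I_B = 120 × 0.155 = 18.6 mA.
Collector loop: V_CE = V_CC − I_C·R_C = 24 − 18.6×0.47 = 15.2 V.
Since V_CE = 15.2 V > V_CE(sat) ≈ 0.2 V, the transistor is in the active region as assumed.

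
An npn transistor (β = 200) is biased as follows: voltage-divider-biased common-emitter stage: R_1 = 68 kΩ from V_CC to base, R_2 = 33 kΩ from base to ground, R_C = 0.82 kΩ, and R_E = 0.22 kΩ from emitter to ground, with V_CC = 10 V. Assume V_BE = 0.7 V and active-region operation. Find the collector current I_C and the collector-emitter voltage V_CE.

Thevenize the base divider: V_Th = V_CC·R_2/(R_1+R_2) = 10×33/101 = 3.27 V, R_Th = R_1‖R_2 = 22.2 kΩ.
Base-emitter loop: V_Th = I_B·R_Th + V_BE + (β+1)I_B·R_E, so I_B = (3.27 − 0.7) / (22.2 + 201×0.22) = 0.0386 mA.
I_C = β·I_B = 200×0.0386 = 7.73 mA, and I_E = (β+1)I_B = 7.77 mA.
V_CE = V_CC − I_C·R_C − I_E·R_E = 10 − 7.73×0.82 − 7.77×0.22 = 1.95 V.
V_CE = 1.95 V > 0.2 V confirms active-region operation.

I_C ≈ 7.7 mA, V_CE ≈ 2 V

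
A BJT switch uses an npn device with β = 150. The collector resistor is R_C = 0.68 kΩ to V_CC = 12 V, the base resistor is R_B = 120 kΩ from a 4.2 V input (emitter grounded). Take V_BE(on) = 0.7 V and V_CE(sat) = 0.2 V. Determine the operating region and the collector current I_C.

Assume active. Base-emitter loop: I_B = (V_BB − V_BE)/R_B = (4.2 − 0.7)/120 = 0.0292 mA.
I_C = β·I_B = 150×0.0292 = 4.38 mA.
V_CE = V_CC − I_C·R_C = 12 − 4.38×0.68 = 9.03 V > V_CE(sat), so the active-region assumption holds.

active; I_C ≈ 4.4 mA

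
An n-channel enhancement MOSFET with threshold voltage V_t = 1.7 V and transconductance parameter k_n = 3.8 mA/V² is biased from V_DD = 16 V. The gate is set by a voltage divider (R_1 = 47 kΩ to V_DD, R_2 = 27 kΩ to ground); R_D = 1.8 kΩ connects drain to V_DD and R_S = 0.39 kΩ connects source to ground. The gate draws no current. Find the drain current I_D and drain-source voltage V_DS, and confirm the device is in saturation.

I_D ≈ 6 mA, V_DS ≈ 2.8 V

V_G = V_DD·R_2/(R_1+R_2) = 16×27/74 = 5.84 V.
Assume saturation: I_D = (k_n/2)(V_GS − V_t)² with V_GS = V_G − I_D·R_S = 5.84 − 0.39·I_D.
Substituting gives 0.289·I_D² − 7.13·I_D + 32.5 = 0, with roots I_D = 6.04 or 18.6 mA.
The root I_D = 18.6 mA gives V_GS = -1.43 V ≤ V_t, so take I_D = 6.04 mA.
Then V_GS = 3.48 V and V_DS = V_DD − I_D(R_D+R_S) = 16 − 6.04×2.19 = 2.78 V.
Saturation requires V_DS ≥ V_GS − V_t = 1.78 V; 2.78 ≥ 1.78 ✓.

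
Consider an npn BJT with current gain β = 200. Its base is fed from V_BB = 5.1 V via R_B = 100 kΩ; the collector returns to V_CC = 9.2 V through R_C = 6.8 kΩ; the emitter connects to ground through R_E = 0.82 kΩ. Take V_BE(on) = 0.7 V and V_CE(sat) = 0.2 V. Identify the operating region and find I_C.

Assume active: I_B = (5.1 − 0.7)/(100 + 201×0.82) = 0.0166 mA, I_C = β·I_B = 3.32 mA.
Then V_CE = 9.2 − 3.32×6.8 − 3.34×0.82 = -16.1 V < 0.2 V — the active assumption fails.
Re-solve with V_CE = 0.2 V. KCL at the emitter: V_E/R_E = (V_BB−0.7−V_E)/R_B + (V_CC−0.2−V_E)/R_C, giving V_E = 0.993 V.
I_C = (V_CC − 0.2 − V_E)/R_C = (9 − 0.993)/6.8 = 1.18 mA.
Check: I_B = (4.4 − 0.993)/100 = 0.0341 mA, and β·I_B = 6.81 mA > I_C, confirming saturation.

saturation; I_C ≈ 1.2 mA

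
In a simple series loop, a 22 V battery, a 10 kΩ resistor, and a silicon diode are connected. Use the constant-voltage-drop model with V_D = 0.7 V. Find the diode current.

KVL around the loop: 22 = V_D + I·R = 0.7 + I × 10 kΩ.
So I = (22 − 0.7) / 10 kΩ = 21.3 / 10 = 2.13 mA.

I ≈ 2.1 mA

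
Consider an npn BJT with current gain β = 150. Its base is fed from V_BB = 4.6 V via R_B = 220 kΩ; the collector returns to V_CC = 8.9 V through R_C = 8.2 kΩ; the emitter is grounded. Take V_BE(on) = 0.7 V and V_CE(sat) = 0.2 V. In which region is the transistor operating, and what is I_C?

Assume active: I_B = (4.6 − 0.7)/220 = 0.0177 mA, giving I_C = β·I_B = 2.66 mA.
But then V_CE = 8.9 − 2.66×8.2 = -12.9 V < V_CE(sat) = 0.2 V — impossible in the active region.
So the transistor is saturated. With V_CE = 0.2 V, I_C = (V_CC − 0.2)/R_C = 8.7/8.2 = 1.06 mA.
Check: β·I_B = 2.66 mA > I_C = 1.06 mA, confirming saturation.

saturation; I_C ≈ 1.1 mA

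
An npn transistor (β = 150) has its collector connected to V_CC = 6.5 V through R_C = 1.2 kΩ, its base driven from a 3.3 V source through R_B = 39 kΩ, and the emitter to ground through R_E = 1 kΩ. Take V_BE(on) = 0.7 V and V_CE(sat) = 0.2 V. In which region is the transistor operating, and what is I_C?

Assume active. Base-emitter loop: I_B = (V_BB − V_BE)/(R_B + (β+1)R_E) = (3.3 − 0.7)/(39 + 151×1) = 0.0137 mA.
I_C = β·I_B = 150×0.0137 = 2.05 mA.
V_CE = V_CC − I_C·R_C − I_E·R_E = 6.5 − 2.05×1.2 − 2.07×1 = 1.97 V > V_CE(sat), so the active-region assumption holds.

active; I_C ≈ 2.1 mA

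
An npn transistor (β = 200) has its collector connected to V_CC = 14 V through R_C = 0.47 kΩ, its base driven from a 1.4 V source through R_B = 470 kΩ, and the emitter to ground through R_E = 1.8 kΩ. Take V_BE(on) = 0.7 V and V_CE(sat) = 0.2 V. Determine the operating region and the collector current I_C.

Assume active. Base-emitter loop: I_B = (V_BB − V_BE)/(R_B + (β+1)R_E) = (1.4 − 0.7)/(470 + 201×1.8) = 0.000842 mA.
I_C = β·I_B = 200×0.000842 = 0.168 mA.
V_CE = V_CC − I_C·R_C − I_E·R_E = 14 − 0.168×0.47 − 0.169×1.8 = 13.6 V > V_CE(sat), so the active-region assumption holds.

active; I_C ≈ 0.17 mA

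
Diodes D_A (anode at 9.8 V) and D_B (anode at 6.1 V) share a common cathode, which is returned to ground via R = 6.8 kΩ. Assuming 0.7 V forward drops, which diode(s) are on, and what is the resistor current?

Only D_A conducts; I_R ≈ 1.3 mA

Assume both conduct. Then node N would need to be at both 9.8−0.7 = 9.1 V and 6.1−0.7 = 5.4 V, which is impossible.
Assume only D_A conducts: V_N = 9.8 − 0.7 = 9.1 V, so I_R = 9.1/6.8 = 1.34 mA.
Check D_B: its anode-to-cathode voltage is 6.1 − 9.1 = -3 V < 0.7 V, so it is off. The assumption is consistent.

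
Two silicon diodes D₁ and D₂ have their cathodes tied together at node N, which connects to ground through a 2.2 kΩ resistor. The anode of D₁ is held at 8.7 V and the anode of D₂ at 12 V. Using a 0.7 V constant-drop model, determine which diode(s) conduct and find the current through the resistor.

Only D₂ conducts; I_R ≈ 5.1 mA

Assume both conduct. Then node N would need to be at both 8.7−0.7 = 8 V and 12−0.7 = 11.3 V, which is impossible.
Assume only D₂ conducts: V_N = 12 − 0.7 = 11.3 V, so I_R = 11.3/2.2 = 5.14 mA.
Check D₁: its anode-to-cathode voltage is 8.7 − 11.3 = -2.6 V < 0.7 V, so it is off. The assumption is consistent.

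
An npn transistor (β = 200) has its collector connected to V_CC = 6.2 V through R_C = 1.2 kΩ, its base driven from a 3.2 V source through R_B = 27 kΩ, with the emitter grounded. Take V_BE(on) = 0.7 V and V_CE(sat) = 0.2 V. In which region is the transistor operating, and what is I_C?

saturation; I_C ≈ 5 mA

Assume active: I_B = (3.2 − 0.7)/27 = 0.0926 mA, giving I_C = β·I_B = 18.5 mA.
But then V_CE = 6.2 − 18.5×1.2 = -16 V < V_CE(sat) = 0.2 V — impossible in the active region.
So the transistor is saturated. With V_CE = 0.2 V, I_C = (V_CC − 0.2)/R_C = 6/1.2 = 5 mA.
Check: β·I_B = 18.5 mA > I_C = 5 mA, confirming saturation.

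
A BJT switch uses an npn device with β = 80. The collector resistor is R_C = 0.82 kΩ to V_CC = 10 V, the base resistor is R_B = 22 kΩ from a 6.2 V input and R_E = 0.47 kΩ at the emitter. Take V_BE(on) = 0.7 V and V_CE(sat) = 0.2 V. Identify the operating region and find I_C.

active; I_C ≈ 7.3 mA

Assume active. Base-emitter loop: I_B = (V_BB − V_BE)/(R_B + (β+1)R_E) = (6.2 − 0.7)/(22 + 81×0.47) = 0.0916 mA.
I_C = β·I_B = 80×0.0916 = 7.32 mA.
V_CE = V_CC − I_C·R_C − I_E·R_E = 10 − 7.32×0.82 − 7.42×0.47 = 0.508 V > V_CE(sat), so the active-region assumption holds.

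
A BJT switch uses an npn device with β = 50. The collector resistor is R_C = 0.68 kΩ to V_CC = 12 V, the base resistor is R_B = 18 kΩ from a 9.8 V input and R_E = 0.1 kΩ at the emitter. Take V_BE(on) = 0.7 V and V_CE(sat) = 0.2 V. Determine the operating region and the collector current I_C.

Assume active: I_B = (9.8 − 0.7)/(18 + 51×0.1) = 0.394 mA, I_C = β·I_B = 19.7 mA.
Then V_CE = 12 − 19.7×0.68 − 20.1×0.1 = -3.4 V < 0.2 V — the active assumption fails.
Re-solve with V_CE = 0.2 V. KCL at the emitter: V_E/R_E = (V_BB−0.7−V_E)/R_B + (V_CC−0.2−V_E)/R_C, giving V_E = 1.55 V.
I_C = (V_CC − 0.2 − V_E)/R_C = (11.8 − 1.55)/0.68 = 15.1 mA.
Check: I_B = (9.1 − 1.55)/18 = 0.419 mA, and β·I_B = 21 mA > I_C, confirming saturation.

saturation; I_C ≈ 15 mA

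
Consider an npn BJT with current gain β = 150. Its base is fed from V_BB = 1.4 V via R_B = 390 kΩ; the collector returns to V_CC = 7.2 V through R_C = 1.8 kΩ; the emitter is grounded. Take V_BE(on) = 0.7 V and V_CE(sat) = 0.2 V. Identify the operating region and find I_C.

Assume active. Base-emitter loop: I_B = (V_BB − V_BE)/R_B = (1.4 − 0.7)/390 = 0.00179 mA.
I_C = β·I_B = 150×0.00179 = 0.269 mA.
V_CE = V_CC − I_C·R_C = 7.2 − 0.269×1.8 = 6.72 V > V_CE(sat), so the active-region assumption holds.

active; I_C ≈ 0.27 mA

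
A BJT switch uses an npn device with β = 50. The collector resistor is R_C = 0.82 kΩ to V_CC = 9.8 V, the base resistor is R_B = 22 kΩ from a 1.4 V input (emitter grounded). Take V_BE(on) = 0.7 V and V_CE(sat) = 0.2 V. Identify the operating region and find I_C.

active; I_C ≈ 1.6 mA

Assume active. Base-emitter loop: I_B = (V_BB − V_BE)/R_B = (1.4 − 0.7)/22 = 0.0318 mA.
I_C = β·I_B = 50×0.0318 = 1.59 mA.
V_CE = V_CC − I_C·R_C = 9.8 − 1.59×0.82 = 8.5 V > V_CE(sat), so the active-region assumption holds.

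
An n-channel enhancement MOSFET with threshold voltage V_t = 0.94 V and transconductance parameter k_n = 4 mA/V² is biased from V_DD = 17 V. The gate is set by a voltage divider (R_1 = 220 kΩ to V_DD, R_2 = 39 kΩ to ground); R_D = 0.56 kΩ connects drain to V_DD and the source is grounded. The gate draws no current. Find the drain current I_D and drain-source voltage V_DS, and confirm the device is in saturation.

V_G = V_DD·R_2/(R_1+R_2) = 17×39/259 = 2.56 V. With the source grounded, V_GS = V_G = 2.56 V.
Assume saturation: I_D = (k_n/2)(V_GS − V_t)² = (4/2)×(2.56 − 0.94)² = 2×1.62² = 5.25 mA.
V_DS = V_DD − I_D·R_D = 17 − 5.25×0.56 = 14.1 V.
Saturation requires V_DS ≥ V_GS − V_t = 1.62 V; 14.1 ≥ 1.62 ✓.

I_D ≈ 5.2 mA, V_DS ≈ 14 V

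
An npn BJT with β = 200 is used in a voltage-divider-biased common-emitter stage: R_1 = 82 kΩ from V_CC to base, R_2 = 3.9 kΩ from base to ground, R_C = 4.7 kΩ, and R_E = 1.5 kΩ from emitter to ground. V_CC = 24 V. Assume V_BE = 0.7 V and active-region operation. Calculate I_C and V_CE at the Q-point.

Thevenize the base divider: V_Th = V_CC·R_2/(R_1+R_2) = 24×3.9/85.9 = 1.09 V, R_Th = R_1‖R_2 = 3.72 kΩ.
Base-emitter loop: V_Th = I_B·R_Th + V_BE + (β+1)I_B·R_E, so I_B = (1.09 − 0.7) / (3.72 + 201×1.5) = 0.00128 mA.
I_C = β·I_B = 200×0.00128 = 0.255 mA, and I_E = (β+1)I_B = 0.257 mA.
V_CE = V_CC − I_C·R_C − I_E·R_E = 24 − 0.255×4.7 − 0.257×1.5 = 22.4 V.
V_CE = 22.4 V > 0.2 V confirms active-region operation.

I_C ≈ 0.26 mA, V_CE ≈ 22 V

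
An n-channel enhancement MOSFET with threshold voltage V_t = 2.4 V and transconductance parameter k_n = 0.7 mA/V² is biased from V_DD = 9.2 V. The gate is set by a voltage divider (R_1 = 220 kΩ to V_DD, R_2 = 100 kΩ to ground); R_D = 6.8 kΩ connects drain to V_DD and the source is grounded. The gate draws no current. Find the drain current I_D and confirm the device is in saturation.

I_D ≈ 0.079 mA

V_G = V_DD·R_2/(R_1+R_2) = 9.2×100/320 = 2.87 V. With the source grounded, V_GS = V_G = 2.87 V.
Assume saturation: I_D = (k_n/2)(V_GS − V_t)² = (0.7/2)×(2.87 − 2.4)² = 0.35×0.475² = 0.079 mA.
V_DS = V_DD − I_D·R_D = 9.2 − 0.079×6.8 = 8.66 V.
Saturation requires V_DS ≥ V_GS − V_t = 0.475 V; 8.66 ≥ 0.475 ✓.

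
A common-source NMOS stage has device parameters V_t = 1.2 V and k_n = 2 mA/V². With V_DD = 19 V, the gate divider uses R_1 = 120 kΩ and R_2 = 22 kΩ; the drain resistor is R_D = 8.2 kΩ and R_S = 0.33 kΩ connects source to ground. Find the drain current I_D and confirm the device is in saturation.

I_D ≈ 1.5 mA

V_G = V_DD·R_2/(R_1+R_2) = 19×22/142 = 2.94 V.
Assume saturation: I_D = (k_n/2)(V_GS − V_t)² with V_GS = V_G − I_D·R_S = 2.94 − 0.33·I_D.
Substituting gives 0.109·I_D² − 2.15·I_D + 3.04 = 0, with roots I_D = 1.53 or 18.2 mA.
The root I_D = 18.2 mA gives V_GS = -3.07 V ≤ V_t, so take I_D = 1.53 mA.
Then V_GS = 2.44 V and V_DS = V_DD − I_D(R_D+R_S) = 19 − 1.53×8.53 = 5.93 V.
Saturation requires V_DS ≥ V_GS − V_t = 1.24 V; 5.93 ≥ 1.24 ✓.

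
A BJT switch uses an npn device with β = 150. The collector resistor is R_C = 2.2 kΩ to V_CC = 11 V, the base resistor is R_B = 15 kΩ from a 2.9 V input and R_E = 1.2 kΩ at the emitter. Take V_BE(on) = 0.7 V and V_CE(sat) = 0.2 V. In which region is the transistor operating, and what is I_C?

Assume active. Base-emitter loop: I_B = (V_BB − V_BE)/(R_B + (β+1)R_E) = (2.9 − 0.7)/(15 + 151×1.2) = 0.0112 mA.
I_C = β·I_B = 150×0.0112 = 1.68 mA.
V_CE = V_CC − I_C·R_C − I_E·R_E = 11 − 1.68×2.2 − 1.69×1.2 = 5.27 V > V_CE(sat), so the active-region assumption holds.

active; I_C ≈ 1.7 mA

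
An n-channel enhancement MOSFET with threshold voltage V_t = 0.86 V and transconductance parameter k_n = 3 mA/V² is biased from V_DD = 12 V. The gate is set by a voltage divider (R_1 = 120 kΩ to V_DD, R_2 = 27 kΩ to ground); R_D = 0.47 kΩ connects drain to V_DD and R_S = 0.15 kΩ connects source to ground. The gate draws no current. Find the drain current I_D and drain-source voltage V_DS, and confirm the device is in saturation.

V_G = V_DD·R_2/(R_1+R_2) = 12×27/147 = 2.2 V.
Assume saturation: I_D = (k_n/2)(V_GS − V_t)² with V_GS = V_G − I_D·R_S = 2.2 − 0.15·I_D.
Substituting gives 0.0337·I_D² − 1.6·I_D + 2.71 = 0, with roots I_D = 1.75 or 45.8 mA.
The root I_D = 45.8 mA gives V_GS = -4.67 V ≤ V_t, so take I_D = 1.75 mA.
Then V_GS = 1.94 V and V_DS = V_DD − I_D(R_D+R_S) = 12 − 1.75×0.62 = 10.9 V.
Saturation requires V_DS ≥ V_GS − V_t = 1.08 V; 10.9 ≥ 1.08 ✓.

I_D ≈ 1.8 mA, V_DS ≈ 11 V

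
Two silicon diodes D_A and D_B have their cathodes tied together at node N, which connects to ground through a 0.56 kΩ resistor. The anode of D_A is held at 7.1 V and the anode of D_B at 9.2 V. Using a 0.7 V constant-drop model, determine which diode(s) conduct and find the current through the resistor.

Only D_B conducts; I_R ≈ 15 mA

Assume both conduct. Then node N would need to be at both 7.1−0.7 = 6.4 V and 9.2−0.7 = 8.5 V, which is impossible.
Assume only D_B conducts: V_N = 9.2 − 0.7 = 8.5 V, so I_R = 8.5/0.56 = 15.2 mA.
Check D_A: its anode-to-cathode voltage is 7.1 − 8.5 = -1.4 V < 0.7 V, so it is off. The assumption is consistent.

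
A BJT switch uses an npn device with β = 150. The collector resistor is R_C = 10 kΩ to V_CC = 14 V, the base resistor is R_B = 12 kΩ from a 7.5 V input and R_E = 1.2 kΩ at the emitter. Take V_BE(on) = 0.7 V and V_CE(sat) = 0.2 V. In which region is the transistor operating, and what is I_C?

Assume active: I_B = (7.5 − 0.7)/(12 + 151×1.2) = 0.0352 mA, I_C = β·I_B = 5.28 mA.
Then V_CE = 14 − 5.28×10 − 5.31×1.2 = -45.2 V < 0.2 V — the active assumption fails.
Re-solve with V_CE = 0.2 V. KCL at the emitter: V_E/R_E = (V_BB−0.7−V_E)/R_B + (V_CC−0.2−V_E)/R_C, giving V_E = 1.91 V.
I_C = (V_CC − 0.2 − V_E)/R_C = (13.8 − 1.91)/10 = 1.19 mA.
Check: I_B = (6.8 − 1.91)/12 = 0.407 mA, and β·I_B = 61.1 mA > I_C, confirming saturation.

saturation; I_C ≈ 1.2 mA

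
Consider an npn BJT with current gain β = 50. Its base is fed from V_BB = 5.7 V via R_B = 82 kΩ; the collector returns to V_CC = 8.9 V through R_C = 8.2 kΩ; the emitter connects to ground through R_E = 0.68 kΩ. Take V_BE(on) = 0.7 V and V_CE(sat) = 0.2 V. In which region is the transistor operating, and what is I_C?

saturation; I_C ≈ 0.98 mA

Assume active: I_B = (5.7 − 0.7)/(82 + 51×0.68) = 0.0429 mA, I_C = β·I_B = 2.14 mA.
Then V_CE = 8.9 − 2.14×8.2 − 2.19×0.68 = -10.2 V < 0.2 V — the active assumption fails.
Re-solve with V_CE = 0.2 V. KCL at the emitter: V_E/R_E = (V_BB−0.7−V_E)/R_B + (V_CC−0.2−V_E)/R_C, giving V_E = 0.699 V.
I_C = (V_CC − 0.2 − V_E)/R_C = (8.7 − 0.699)/8.2 = 0.976 mA.
Check: I_B = (5 − 0.699)/82 = 0.0524 mA, and β·I_B = 2.62 mA > I_C, confirming saturation.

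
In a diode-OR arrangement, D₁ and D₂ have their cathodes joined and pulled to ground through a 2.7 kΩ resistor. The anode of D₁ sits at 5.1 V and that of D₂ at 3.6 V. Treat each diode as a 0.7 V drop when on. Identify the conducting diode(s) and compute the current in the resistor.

Assume both conduct. Then node N would need to be at both 5.1−0.7 = 4.4 V and 3.6−0.7 = 2.9 V, which is impossible.
Assume only D₁ conducts: V_N = 5.1 − 0.7 = 4.4 V, so I_R = 4.4/2.7 = 1.63 mA.
Check D₂: its anode-to-cathode voltage is 3.6 − 4.4 = -0.8 V < 0.7 V, so it is off. The assumption is consistent.

Only D₁ conducts; I_R ≈ 1.6 mA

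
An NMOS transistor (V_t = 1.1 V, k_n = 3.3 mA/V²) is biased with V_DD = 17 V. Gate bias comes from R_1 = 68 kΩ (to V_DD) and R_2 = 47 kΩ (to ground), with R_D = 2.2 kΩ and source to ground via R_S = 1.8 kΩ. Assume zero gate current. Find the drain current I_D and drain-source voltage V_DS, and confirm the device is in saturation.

V_G = V_DD·R_2/(R_1+R_2) = 17×47/115 = 6.95 V.
Assume saturation: I_D = (k_n/2)(V_GS − V_t)² with V_GS = V_G − I_D·R_S = 6.95 − 1.8·I_D.
Substituting gives 5.35·I_D² − 35.7·I_D + 56.4 = 0, with roots I_D = 2.56 or 4.13 mA.
The root I_D = 4.13 mA gives V_GS = -0.482 V ≤ V_t, so take I_D = 2.56 mA.
Then V_GS = 2.34 V and V_DS = V_DD − I_D(R_D+R_S) = 17 − 2.56×4 = 6.77 V.
Saturation requires V_DS ≥ V_GS − V_t = 1.24 V; 6.77 ≥ 1.24 ✓.

I_D ≈ 2.6 mA, V_DS ≈ 6.8 V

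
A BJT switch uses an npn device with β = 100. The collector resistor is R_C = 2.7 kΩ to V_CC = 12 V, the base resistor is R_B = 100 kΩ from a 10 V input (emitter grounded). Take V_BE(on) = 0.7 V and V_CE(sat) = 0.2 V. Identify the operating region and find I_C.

saturation; I_C ≈ 4.4 mA

Assume active: I_B = (10 − 0.7)/100 = 0.093 mA, giving I_C = β·I_B = 9.3 mA.
But then V_CE = 12 − 9.3×2.7 = -13.1 V < V_CE(sat) = 0.2 V — impossible in the active region.
So the transistor is saturated. With V_CE = 0.2 V, I_C = (V_CC − 0.2)/R_C = 11.8/2.7 = 4.37 mA.
Check: β·I_B = 9.3 mA > I_C = 4.37 mA, confirming saturation.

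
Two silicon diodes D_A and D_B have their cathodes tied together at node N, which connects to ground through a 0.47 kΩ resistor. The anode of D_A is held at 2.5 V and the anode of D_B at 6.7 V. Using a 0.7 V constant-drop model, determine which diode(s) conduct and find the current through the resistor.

Only D_B conducts; I_R ≈ 13 mA

Assume both conduct. Then node N would need to be at both 2.5−0.7 = 1.8 V and 6.7−0.7 = 6 V, which is impossible.
Assume only D_B conducts: V_N = 6.7 − 0.7 = 6 V, so I_R = 6/0.47 = 12.8 mA.
Check D_A: its anode-to-cathode voltage is 2.5 − 6 = -3.5 V < 0.7 V, so it is off. The assumption is consistent.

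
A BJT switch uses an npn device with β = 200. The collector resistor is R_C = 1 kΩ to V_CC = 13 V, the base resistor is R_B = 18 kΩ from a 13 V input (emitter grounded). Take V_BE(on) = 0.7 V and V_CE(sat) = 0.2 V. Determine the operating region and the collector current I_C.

Assume active: I_B = (13 − 0.7)/18 = 0.683 mA, giving I_C = β·I_B = 137 mA.
But then V_CE = 13 − 137×1 = -124 V < V_CE(sat) = 0.2 V — impossible in the active region.
So the transistor is saturated. With V_CE = 0.2 V, I_C = (V_CC − 0.2)/R_C = 12.8/1 = 12.8 mA.
Check: β·I_B = 137 mA > I_C = 12.8 mA, confirming saturation.

saturation; I_C ≈ 13 mA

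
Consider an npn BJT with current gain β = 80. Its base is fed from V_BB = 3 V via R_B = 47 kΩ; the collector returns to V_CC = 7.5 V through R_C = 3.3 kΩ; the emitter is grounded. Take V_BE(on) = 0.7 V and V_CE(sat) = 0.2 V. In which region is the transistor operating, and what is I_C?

saturation; I_C ≈ 2.2 mA

Assume active: I_B = (3 − 0.7)/47 = 0.0489 mA, giving I_C = β·I_B = 3.91 mA.
But then V_CE = 7.5 − 3.91×3.3 = -5.42 V < V_CE(sat) = 0.2 V — impossible in the active region.
So the transistor is saturated. With V_CE = 0.2 V, I_C = (V_CC − 0.2)/R_C = 7.3/3.3 = 2.21 mA.
Check: β·I_B = 3.91 mA > I_C = 2.21 mA, confirming saturation.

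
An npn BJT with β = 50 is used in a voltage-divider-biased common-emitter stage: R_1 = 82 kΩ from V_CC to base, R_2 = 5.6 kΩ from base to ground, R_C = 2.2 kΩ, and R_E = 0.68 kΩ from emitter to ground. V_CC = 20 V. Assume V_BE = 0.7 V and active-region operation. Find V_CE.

Thevenize the base divider: V_Th = V_CC·R_2/(R_1+R_2) = 20×5.6/87.6 = 1.28 V, R_Th = R_1‖R_2 = 5.24 kΩ.
Base-emitter loop: V_Th = I_B·R_Th + V_BE + (β+1)I_B·R_E, so I_B = (1.28 − 0.7) / (5.24 + 51×0.68) = 0.0145 mA.
I_C = β·I_B = 50×0.0145 = 0.725 mA, and I_E = (β+1)I_B = 0.739 mA.
V_CE = V_CC − I_C·R_C − I_E·R_E = 20 − 0.725×2.2 − 0.739×0.68 = 17.9 V.
V_CE = 17.9 V > 0.2 V confirms active-region operation.

V_CE ≈ 18 V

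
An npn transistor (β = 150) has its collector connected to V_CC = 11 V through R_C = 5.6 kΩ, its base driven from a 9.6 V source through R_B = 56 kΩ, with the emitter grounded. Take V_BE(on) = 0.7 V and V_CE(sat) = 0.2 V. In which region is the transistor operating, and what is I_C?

Assume active: I_B = (9.6 − 0.7)/56 = 0.159 mA, giving I_C = β·I_B = 23.8 mA.
But then V_CE = 11 − 23.8×5.6 = -122 V < V_CE(sat) = 0.2 V — impossible in the active region.
So the transistor is saturated. With V_CE = 0.2 V, I_C = (V_CC − 0.2)/R_C = 10.8/5.6 = 1.93 mA.
Check: β·I_B = 23.8 mA > I_C = 1.93 mA, confirming saturation.

saturation; I_C ≈ 1.9 mA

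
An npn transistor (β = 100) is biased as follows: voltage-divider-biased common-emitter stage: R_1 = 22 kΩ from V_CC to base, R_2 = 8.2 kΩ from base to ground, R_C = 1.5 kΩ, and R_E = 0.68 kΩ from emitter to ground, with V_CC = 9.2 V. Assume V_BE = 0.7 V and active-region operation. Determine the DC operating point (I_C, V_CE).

I_C ≈ 2.4 mA, V_CE ≈ 3.9 V

Thevenize the base divider: V_Th = V_CC·R_2/(R_1+R_2) = 9.2×8.2/30.2 = 2.5 V, R_Th = R_1‖R_2 = 5.97 kΩ.
Base-emitter loop: V_Th = I_B·R_Th + V_BE + (β+1)I_B·R_E, so I_B = (2.5 − 0.7) / (5.97 + 101×0.68) = 0.0241 mA.
I_C = β·I_B = 100×0.0241 = 2.41 mA, and I_E = (β+1)I_B = 2.43 mA.
V_CE = V_CC − I_C·R_C − I_E·R_E = 9.2 − 2.41×1.5 − 2.43×0.68 = 3.93 V.
V_CE = 3.93 V > 0.2 V confirms active-region operation.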